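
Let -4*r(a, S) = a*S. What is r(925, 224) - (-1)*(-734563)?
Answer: -786363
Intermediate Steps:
r(a, S) = -S*a/4 (r(a, S) = -a*S/4 = -S*a/4)
r(925, 224) - (-1)*(-734563) = -¼*224*925 - (-1)*(-734563) = -51800 - 1*734563 = -51800 - 734563 = -786363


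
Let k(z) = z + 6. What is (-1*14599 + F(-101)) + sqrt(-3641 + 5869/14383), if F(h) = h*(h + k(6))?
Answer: -5610 + I*sqrt(753131764822)/14383 ≈ -5610.0 + 60.337*I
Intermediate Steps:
k(z) = 6 + z
F(h) = h*(12 + h) (F(h) = h*(h + (6 + 6)) = h*(h + 12) = h*(12 + h))
(-1*14599 + F(-101)) + sqrt(-3641 + 5869/14383) = (-1*14599 - 101*(12 - 101)) + sqrt(-3641 + 5869/14383) = (-14599 - 101*(-89)) + sqrt(-3641 + 5869*(1/14383)) = (-14599 + 8989) + sqrt(-3641 + 5869/14383) = -5610 + sqrt(-52362634/14383) = -5610 + I*sqrt(753131764822)/14383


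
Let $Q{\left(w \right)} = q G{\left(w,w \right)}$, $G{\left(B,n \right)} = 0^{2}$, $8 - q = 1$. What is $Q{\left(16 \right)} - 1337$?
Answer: $-1337$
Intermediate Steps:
$q = 7$ ($q = 8 - 1 = 7$)
$G{\left(B,n \right)} = 0$
$Q{\left(w \right)} = 0$ ($Q{\left(w \right)} = 7 \cdot 0 = 0$)
$Q{\left(16 \right)} - 1337 = 0 - 1337 = -1337$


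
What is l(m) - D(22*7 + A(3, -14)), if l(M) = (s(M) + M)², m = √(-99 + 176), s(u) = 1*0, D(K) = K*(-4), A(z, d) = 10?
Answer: 733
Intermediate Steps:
D(K) = -4*K
s(u) = 0
m = √77 ≈ 8.7750
l(M) = M² (l(M) = (0 + M)² = M²)
l(m) - D(22*7 + A(3, -14)) = (√77)² - (-4)*(22*7 + 10) = 77 - (-4)*(154 + 10) = 77 - (-4)*164 = 77 - 1*(-656) = 77 + 656 = 733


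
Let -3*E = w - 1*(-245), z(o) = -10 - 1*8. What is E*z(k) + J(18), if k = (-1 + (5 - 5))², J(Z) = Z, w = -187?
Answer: 366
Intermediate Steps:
k = 1 (k = (-1 + 0)² = (-1)² = 1)
z(o) = -18 (z(o) = -10 - 8 = -18)
E = -58/3 (E = -(-187 - 1*(-245))/3 = -(-187 + 245)/3 = -⅓*58 = -58/3 ≈ -19.333)
E*z(k) + J(18) = -58/3*(-18) + 18 = 348 + 18 = 366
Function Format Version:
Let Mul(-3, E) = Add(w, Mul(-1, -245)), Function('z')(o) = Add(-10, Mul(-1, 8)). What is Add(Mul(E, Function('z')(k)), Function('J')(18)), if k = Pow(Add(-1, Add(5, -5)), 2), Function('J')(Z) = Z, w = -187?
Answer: 366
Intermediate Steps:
k = 1 (k = Pow(Add(-1, 0), 2) = Pow(-1, 2) = 1)
Function('z')(o) = -18 (Function('z')(o) = Add(-10, -8) = -18)
E = Rational(-58, 3) (E = Mul(Rational(-1, 3), Add(-187, Mul(-1, -245))) = Mul(Rational(-1, 3), Add(-187, 245)) = Mul(Rational(-1, 3), 58) = Rational(-58, 3) ≈ -19.333)
Add(Mul(E, Function('z')(k)), Function('J')(18)) = Add(Mul(Rational(-58, 3), -18), 18) = Add(348, 18) = 366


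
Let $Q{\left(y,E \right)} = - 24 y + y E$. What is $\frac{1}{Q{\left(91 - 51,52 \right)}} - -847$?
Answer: $\frac{948641}{1120} \approx 847.0$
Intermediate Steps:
$Q{\left(y,E \right)} = - 24 y + E y$
$\frac{1}{Q{\left(91 - 51,52 \right)}} - -847 = \frac{1}{\left(91 - 51\right) \left(-24 + 52\right)} - -847 = \frac{1}{\left(91 - 51\right) 28} + 847 = \frac{1}{40 \cdot 28} + 847 = \frac{1}{1120} + 847 = \frac{948641}{1120}$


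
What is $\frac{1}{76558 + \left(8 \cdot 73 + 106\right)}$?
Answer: $\frac{1}{77248} \approx 1.2945 \cdot 10^{-5}$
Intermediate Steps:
$\frac{1}{76558 + \left(8 \cdot 73 + 106\right)} = \frac{1}{76558 + \left(584 + 106\right)} = \frac{1}{76558 + 690} = \frac{1}{77248}$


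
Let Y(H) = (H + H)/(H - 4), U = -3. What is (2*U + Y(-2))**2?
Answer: 256/9 ≈ 28.444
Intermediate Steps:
Y(H) = 2*H/(-4 + H) (Y(H) = (2*H)/(-4 + H) = 2*H/(-4 + H))
(2*U + Y(-2))**2 = (2*(-3) + 2*(-2)/(-4 - 2))**2 = (-6 + 2*(-2)/(-6))**2 = (-6 + 2*(-2)*(-1/6))**2 = (-6 + 2/3)**2 = (-16/3)**2 = 256/9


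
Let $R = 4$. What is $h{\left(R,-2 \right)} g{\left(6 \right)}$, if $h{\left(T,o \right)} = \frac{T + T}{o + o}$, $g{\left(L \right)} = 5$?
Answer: $-10$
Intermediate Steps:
$h{\left(T,o \right)} = \frac{T}{o}$ ($h{\left(T,o \right)} = \frac{2 T}{2 o} = 2 T \frac{1}{2 o} = \frac{T}{o}$)
$h{\left(R,-2 \right)} g{\left(6 \right)} = \frac{4}{-2} \cdot 5 = 4 \left(- \frac{1}{2}\right) 5 = \left(-2\right) 5 = -10$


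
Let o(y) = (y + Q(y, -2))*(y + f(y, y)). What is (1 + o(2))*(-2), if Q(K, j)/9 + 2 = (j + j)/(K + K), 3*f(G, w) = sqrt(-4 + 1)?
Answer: 98 + 50*I*sqrt(3)/3 ≈ 98.0 + 28.868*I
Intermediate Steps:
f(G, w) = I*sqrt(3)/3 (f(G, w) = sqrt(-4 + 1)/3 = sqrt(-3)/3 = (I*sqrt(3))/3 = I*sqrt(3)/3)
Q(K, j) = -18 + 9*j/K (Q(K, j) = -18 + 9*((j + j)/(K + K)) = -18 + 9*((2*j)/((2*K))) = -18 + 9*((2*j)*(1/(2*K))) = -18 + 9*(j/K) = -18 + 9*j/K)
o(y) = (y + I*sqrt(3)/3)*(-18 + y - 18/y) (o(y) = (y + (-18 + 9*(-2)/y))*(y + I*sqrt(3)/3) = (y + (-18 - 18/y))*(y + I*sqrt(3)/3) = (-18 + y - 18/y)*(y + I*sqrt(3)/3) = (y + I*sqrt(3)/3)*(-18 + y - 18/y))
(1 + o(2))*(-2) = (1 + (1/3)*(2*(-54 - 54*2 + 3*2**2 + I*2*sqrt(3)) - 18*I*sqrt(3)*(1 + 2))/2)*(-2) = (1 + (1/3)*(1/2)*(2*(-54 - 108 + 3*4 + 2*I*sqrt(3)) - 18*I*sqrt(3)*3))*(-2) = (1 + (1/3)*(1/2)*(2*(-54 - 108 + 12 + 2*I*sqrt(3)) - 54*I*sqrt(3)))*(-2) = (1 + (1/3)*(1/2)*(2*(-150 + 2*I*sqrt(3)) - 54*I*sqrt(3)))*(-2) = (1 + (1/3)*(1/2)*((-300 + 4*I*sqrt(3)) - 54*I*sqrt(3)))*(-2) = (1 + (1/3)*(1/2)*(-300 - 50*I*sqrt(3)))*(-2) = (1 + (-50 - 25*I*sqrt(3)/3))*(-2) = (-49 - 25*I*sqrt(3)/3)*(-2) = 98 + 50*I*sqrt(3)/3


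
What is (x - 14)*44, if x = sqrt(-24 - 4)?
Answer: -616 + 88*I*sqrt(7) ≈ -616.0 + 232.83*I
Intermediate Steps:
x = 2*I*sqrt(7) (x = sqrt(-28) = 2*I*sqrt(7) ≈ 5.2915*I)
(x - 14)*44 = (2*I*sqrt(7) - 14)*44 = (-14 + 2*I*sqrt(7))*44 = -616 + 88*I*sqrt(7)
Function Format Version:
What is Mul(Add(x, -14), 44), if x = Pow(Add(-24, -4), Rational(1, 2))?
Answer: Add(-616, Mul(88, I, Pow(7, Rational(1, 2)))) ≈ Add(-616.00, Mul(232.83, I))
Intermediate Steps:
x = Mul(2, I, Pow(7, Rational(1, 2))) (x = Pow(-28, Rational(1, 2)) = Mul(2, I, Pow(7, Rational(1, 2))) ≈ Mul(5.2915, I))
Mul(Add(x, -14), 44) = Mul(Add(Mul(2, I, Pow(7, Rational(1, 2))), -14), 44) = Mul(Add(-14, Mul(2, I, Pow(7, Rational(1, 2)))), 44) = Add(-616, Mul(88, I, Pow(7, Rational(1, 2))))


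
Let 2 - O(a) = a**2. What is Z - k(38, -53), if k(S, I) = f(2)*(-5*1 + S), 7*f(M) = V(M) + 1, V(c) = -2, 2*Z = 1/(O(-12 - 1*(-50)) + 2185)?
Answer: 49045/10402 ≈ 4.7150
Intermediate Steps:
O(a) = 2 - a**2
Z = 1/1486 (Z = 1/(2*((2 - (-12 - 1*(-50))**2) + 2185)) = 1/(2*((2 - (-12 + 50)**2) + 2185)) = 1/(2*((2 - 1*38**2) + 2185)) = 1/(2*((2 - 1*1444) + 2185)) = 1/(2*((2 - 1444) + 2185)) = 1/(2*(-1442 + 2185)) = (1/2)/743 = (1/2)*(1/743) = 1/1486 ≈ 0.00067295)
f(M) = -1/7 (f(M) = (-2 + 1)/7 = (1/7)*(-1) = -1/7)
k(S, I) = 5/7 - S/7 (k(S, I) = -(-5*1 + S)/7 = -(-5 + S)/7 = 5/7 - S/7)
Z - k(38, -53) = 1/1486 - (5/7 - 1/7*38) = 1/1486 - (5/7 - 38/7) = 1/1486 - 1*(-33/7) = 1/1486 + 33/7 = 49045/10402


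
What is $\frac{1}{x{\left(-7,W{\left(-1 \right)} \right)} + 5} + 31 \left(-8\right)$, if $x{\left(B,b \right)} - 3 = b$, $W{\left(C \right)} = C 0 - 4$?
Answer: $- \frac{991}{4} \approx -247.75$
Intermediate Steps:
$W{\left(C \right)} = -4$ ($W{\left(C \right)} = 0 - 4 = -4$)
$x{\left(B,b \right)} = 3 + b$
$\frac{1}{x{\left(-7,W{\left(-1 \right)} \right)} + 5} + 31 \left(-8\right) = \frac{1}{\left(3 - 4\right) + 5} + 31 \left(-8\right) = \frac{1}{-1 + 5} - 248 = \frac{1}{4} - 248 = - \frac{991}{4}$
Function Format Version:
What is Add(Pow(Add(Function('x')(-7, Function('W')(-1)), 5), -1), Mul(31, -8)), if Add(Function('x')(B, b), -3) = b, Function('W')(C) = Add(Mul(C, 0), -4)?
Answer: Rational(-991, 4) ≈ -247.75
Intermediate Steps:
Function('W')(C) = -4 (Function('W')(C) = Add(0, -4) = -4)
Function('x')(B, b) = Add(3, b)
Add(Pow(Add(Function('x')(-7, Function('W')(-1)), 5), -1), Mul(31, -8)) = Add(Pow(Add(Add(3, -4), 5), -1), Mul(31, -8)) = Add(Pow(Add(-1, 5), -1), -248) = Add(Pow(4, -1), -248) = Add(Rational(1, 4), -248) = Rational(-991, 4)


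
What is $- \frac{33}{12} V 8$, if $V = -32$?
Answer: $704$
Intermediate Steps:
$- \frac{33}{12} V 8 = - \frac{33}{12} \left(-32\right) 8 = \left(-33\right) \frac{1}{12} \left(-32\right) 8 = \left(- \frac{11}{4}\right) \left(-32\right) 8 = 88 \cdot 8 = 704$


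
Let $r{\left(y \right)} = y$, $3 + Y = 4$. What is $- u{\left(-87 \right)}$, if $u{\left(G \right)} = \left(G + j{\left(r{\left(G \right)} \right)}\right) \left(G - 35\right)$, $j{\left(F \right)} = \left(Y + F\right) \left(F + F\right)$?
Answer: $1814994$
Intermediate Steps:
$Y = 1$ ($Y = -3 + 4 = 1$)
$j{\left(F \right)} = 2 F \left(1 + F\right)$ ($j{\left(F \right)} = \left(1 + F\right) \left(F + F\right) = \left(1 + F\right) 2 F = 2 F \left(1 + F\right)$)
$u{\left(G \right)} = \left(-35 + G\right) \left(G + 2 G \left(1 + G\right)\right)$ ($u{\left(G \right)} = \left(G + 2 G \left(1 + G\right)\right) \left(G - 35\right) = \left(G + 2 G \left(1 + G\right)\right) \left(-35 + G\right) = \left(-35 + G\right) \left(G + 2 G \left(1 + G\right)\right)$)
$- u{\left(-87 \right)} = - \left(-87\right) \left(-105 - -5829 + 2 \left(-87\right)^{2}\right) = - \left(-87\right) \left(-105 + 5829 + 2 \cdot 7569\right) = - \left(-87\right) \left(-105 + 5829 + 15138\right) = - \left(-87\right) 20862 = \left(-1\right) \left(-1814994\right) = 1814994$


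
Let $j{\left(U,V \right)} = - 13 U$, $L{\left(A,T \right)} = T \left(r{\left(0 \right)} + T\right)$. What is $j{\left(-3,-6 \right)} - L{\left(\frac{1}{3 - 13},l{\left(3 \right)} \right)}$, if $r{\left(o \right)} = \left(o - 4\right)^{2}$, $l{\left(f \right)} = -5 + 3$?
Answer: $67$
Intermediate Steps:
$l{\left(f \right)} = -2$
$r{\left(o \right)} = \left(-4 + o\right)^{2}$
$L{\left(A,T \right)} = T \left(16 + T\right)$ ($L{\left(A,T \right)} = T \left(\left(-4 + 0\right)^{2} + T\right) = T \left(\left(-4\right)^{2} + T\right) = T \left(16 + T\right)$)
$j{\left(-3,-6 \right)} - L{\left(\frac{1}{3 - 13},l{\left(3 \right)} \right)} = \left(-13\right) \left(-3\right) - - 2 \left(16 - 2\right) = 39 - \left(-2\right) 14 = 39 - -28 = 39 + 28 = 67$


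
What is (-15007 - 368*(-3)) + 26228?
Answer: 12325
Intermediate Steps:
(-15007 - 368*(-3)) + 26228 = (-15007 + 1104) + 26228 = -13903 + 26228 = 12325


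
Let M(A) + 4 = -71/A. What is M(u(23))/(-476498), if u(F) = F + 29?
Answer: 279/24777896 ≈ 1.1260e-5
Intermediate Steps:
u(F) = 29 + F
M(A) = -4 - 71/A
M(u(23))/(-476498) = (-4 - 71/(29 + 23))/(-476498) = (-4 - 71/52)*(-1/476498) = -279/52*(-1/476498) = 279/24777896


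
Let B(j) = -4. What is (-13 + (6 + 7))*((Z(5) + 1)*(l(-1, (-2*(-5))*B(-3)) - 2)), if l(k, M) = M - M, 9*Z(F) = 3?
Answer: 0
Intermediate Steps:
Z(F) = 1/3 (Z(F) = (1/9)*3 = 1/3)
l(k, M) = 0
(-13 + (6 + 7))*((Z(5) + 1)*(l(-1, (-2*(-5))*B(-3)) - 2)) = (-13 + (6 + 7))*((1/3 + 1)*(0 - 2)) = (-13 + 13)*((4/3)*(-2)) = 0*(-8/3) = 0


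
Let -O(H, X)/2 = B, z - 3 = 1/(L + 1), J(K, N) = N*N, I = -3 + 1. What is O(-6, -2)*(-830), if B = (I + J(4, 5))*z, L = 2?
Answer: 381800/3 ≈ 1.2727e+5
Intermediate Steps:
I = -2
J(K, N) = N²
z = 10/3 (z = 3 + 1/(2 + 1) = 3 + 1/3 = 3 + ⅓ = 10/3 ≈ 3.3333)
B = 230/3 (B = (-2 + 5²)*(10/3) = (-2 + 25)*(10/3) = 23*(10/3) = 230/3 ≈ 76.667)
O(H, X) = -460/3 (O(H, X) = -2*230/3 = -460/3)
O(-6, -2)*(-830) = -460/3*(-830) = 381800/3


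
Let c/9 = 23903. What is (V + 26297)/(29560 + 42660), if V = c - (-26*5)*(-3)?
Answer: 120517/36110 ≈ 3.3375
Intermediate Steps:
c = 215127 (c = 9*23903 = 215127)
V = 214737 (V = 215127 - (-26*5)*(-3) = 215127 - (-130)*(-3) = 215127 - 1*390 = 215127 - 390 = 214737)
(V + 26297)/(29560 + 42660) = (214737 + 26297)/(29560 + 42660) = 241034/72220 = 241034*(1/72220) = 120517/36110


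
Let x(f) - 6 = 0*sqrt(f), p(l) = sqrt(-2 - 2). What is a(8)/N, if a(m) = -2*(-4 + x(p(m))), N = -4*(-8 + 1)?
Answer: -1/7 ≈ -0.14286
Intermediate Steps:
p(l) = 2*I (p(l) = sqrt(-4) = 2*I)
N = 28 (N = -4*(-7) = 28)
x(f) = 6 (x(f) = 6 + 0*sqrt(f) = 6 + 0 = 6)
a(m) = -4 (a(m) = -2*(-4 + 6) = -2*2 = -4)
a(8)/N = -4/28 = -4*1/28 = -1/7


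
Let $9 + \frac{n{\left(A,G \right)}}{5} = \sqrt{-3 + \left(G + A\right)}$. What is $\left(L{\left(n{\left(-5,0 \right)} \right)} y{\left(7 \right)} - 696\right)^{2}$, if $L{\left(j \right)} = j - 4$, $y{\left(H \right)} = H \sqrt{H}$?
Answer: $\left(696 + 343 \sqrt{7} - 70 i \sqrt{14}\right)^{2} \approx 2.5026 \cdot 10^{6} - 8.3996 \cdot 10^{5} i$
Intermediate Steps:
$y{\left(H \right)} = H^{\frac{3}{2}}$
$n{\left(A,G \right)} = -45 + 5 \sqrt{-3 + A + G}$ ($n{\left(A,G \right)} = -45 + 5 \sqrt{-3 + \left(G + A\right)} = -45 + 5 \sqrt{-3 + \left(A + G\right)} = -45 + 5 \sqrt{-3 + A + G}$)
$L{\left(j \right)} = -4 + j$ ($L{\left(j \right)} = j - 4 = -4 + j$)
$\left(L{\left(n{\left(-5,0 \right)} \right)} y{\left(7 \right)} - 696\right)^{2} = \left(\left(-4 - \left(45 - 5 \sqrt{-3 - 5 + 0}\right)\right) 7^{\frac{3}{2}} - 696\right)^{2} = \left(\left(-4 - \left(45 - 5 \sqrt{-8}\right)\right) 7 \sqrt{7} - 696\right)^{2} = \left(\left(-4 - \left(45 - 5 \cdot 2 i \sqrt{2}\right)\right) 7 \sqrt{7} - 696\right)^{2} = \left(\left(-4 - \left(45 - 10 i \sqrt{2}\right)\right) 7 \sqrt{7} - 696\right)^{2} = \left(\left(-49 + 10 i \sqrt{2}\right) 7 \sqrt{7} - 696\right)^{2} = \left(7 \sqrt{7} \left(-49 + 10 i \sqrt{2}\right) - 696\right)^{2} = \left(-696 + 7 \sqrt{7} \left(-49 + 10 i \sqrt{2}\right)\right)^{2}$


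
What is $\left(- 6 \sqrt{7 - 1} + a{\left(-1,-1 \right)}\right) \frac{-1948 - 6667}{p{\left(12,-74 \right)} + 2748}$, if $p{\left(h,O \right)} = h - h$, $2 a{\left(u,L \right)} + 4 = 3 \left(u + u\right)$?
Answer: $\frac{43075}{2748} + \frac{8615 \sqrt{6}}{458} \approx 61.75$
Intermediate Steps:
$a{\left(u,L \right)} = -2 + 3 u$ ($a{\left(u,L \right)} = -2 + \frac{3 \left(u + u\right)}{2} = -2 + \frac{3 \cdot 2 u}{2} = -2 + \frac{6 u}{2} = -2 + 3 u$)
$p{\left(h,O \right)} = 0$
$\left(- 6 \sqrt{7 - 1} + a{\left(-1,-1 \right)}\right) \frac{-1948 - 6667}{p{\left(12,-74 \right)} + 2748} = \left(- 6 \sqrt{7 - 1} + \left(-2 + 3 \left(-1\right)\right)\right) \frac{-1948 - 6667}{0 + 2748} = \left(- 6 \sqrt{6} - 5\right) \left(- \frac{8615}{2748}\right) = \left(- 6 \sqrt{6} - 5\right) \left(\left(-8615\right) \frac{1}{2748}\right) = \left(-5 - 6 \sqrt{6}\right) \left(- \frac{8615}{2748}\right) = \frac{43075}{2748} + \frac{8615 \sqrt{6}}{458}$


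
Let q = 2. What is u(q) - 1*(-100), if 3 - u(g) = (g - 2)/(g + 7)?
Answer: 103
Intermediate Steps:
u(g) = 3 - (-2 + g)/(7 + g) (u(g) = 3 - (g - 2)/(g + 7) = 3 - (-2 + g)/(7 + g))
u(q) - 1*(-100) = (23 + 2*2)/(7 + 2) - 1*(-100) = (23 + 4)/9 + 100 = (⅑)*27 + 100 = 3 + 100 = 103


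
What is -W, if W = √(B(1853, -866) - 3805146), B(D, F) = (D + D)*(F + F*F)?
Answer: -√2772322394 ≈ -52653.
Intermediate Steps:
B(D, F) = 2*D*(F + F²) (B(D, F) = (2*D)*(F + F²) = 2*D*(F + F²))
W = √2772322394 (W = √(2*1853*(-866)*(1 - 866) - 3805146) = √(2*1853*(-866)*(-865) - 3805146) = √(2776127540 - 3805146) = √2772322394 ≈ 52653.)
-W = -√2772322394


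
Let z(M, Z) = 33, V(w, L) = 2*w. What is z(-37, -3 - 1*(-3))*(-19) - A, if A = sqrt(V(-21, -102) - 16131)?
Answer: -627 - 3*I*sqrt(1797) ≈ -627.0 - 127.17*I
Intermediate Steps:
A = 3*I*sqrt(1797) (A = sqrt(2*(-21) - 16131) = sqrt(-42 - 16131) = sqrt(-16173) = 3*I*sqrt(1797) ≈ 127.17*I)
z(-37, -3 - 1*(-3))*(-19) - A = 33*(-19) - 3*I*sqrt(1797) = -627 - 3*I*sqrt(1797)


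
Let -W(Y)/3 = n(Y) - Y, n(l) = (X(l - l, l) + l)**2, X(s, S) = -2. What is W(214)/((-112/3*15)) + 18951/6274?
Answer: 6089433/25096 ≈ 242.65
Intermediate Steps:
n(l) = (-2 + l)**2
W(Y) = -3*(-2 + Y)**2 + 3*Y (W(Y) = -3*((-2 + Y)**2 - Y) = -3*(-2 + Y)**2 + 3*Y)
W(214)/((-112/3*15)) + 18951/6274 = (-3*(-2 + 214)**2 + 3*214)/((-112/3*15)) + 18951/6274 = (-3*212**2 + 642)/((-112/3*15)) + 18951*(1/6274) = (-3*44944 + 642)/((-7*16/3*15)) + 18951/6274 = (-134832 + 642)/((-112/3*15)) + 18951/6274 = -134190/(-560) + 18951/6274 = -134190*(-1/560) + 18951/6274 = 1917/8 + 18951/6274 = 6089433/25096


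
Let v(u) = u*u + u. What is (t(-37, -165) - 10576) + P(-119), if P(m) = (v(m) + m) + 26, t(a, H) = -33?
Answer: 3340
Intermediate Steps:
v(u) = u + u² (v(u) = u² + u = u + u²)
P(m) = 26 + m + m*(1 + m) (P(m) = (m*(1 + m) + m) + 26 = (m + m*(1 + m)) + 26 = 26 + m + m*(1 + m))
(t(-37, -165) - 10576) + P(-119) = (-33 - 10576) + (26 - 119 - 119*(1 - 119)) = -10609 + (26 - 119 - 119*(-118)) = -10609 + (26 - 119 + 14042) = -10609 + 13949 = 3340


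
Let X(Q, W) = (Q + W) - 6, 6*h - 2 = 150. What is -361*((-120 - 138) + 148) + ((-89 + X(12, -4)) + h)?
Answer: 118945/3 ≈ 39648.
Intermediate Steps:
h = 76/3 (h = ⅓ + (⅙)*150 = ⅓ + 25 = 76/3 ≈ 25.333)
X(Q, W) = -6 + Q + W
-361*((-120 - 138) + 148) + ((-89 + X(12, -4)) + h) = -361*((-120 - 138) + 148) + ((-89 + (-6 + 12 - 4)) + 76/3) = -361*(-258 + 148) + ((-89 + 2) + 76/3) = -361*(-110) + (-87 + 76/3) = 39710 - 185/3 = 118945/3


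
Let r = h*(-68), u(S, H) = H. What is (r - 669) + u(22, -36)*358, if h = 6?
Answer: -13965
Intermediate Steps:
r = -408 (r = 6*(-68) = -408)
(r - 669) + u(22, -36)*358 = (-408 - 669) - 36*358 = -1077 - 12888 = -13965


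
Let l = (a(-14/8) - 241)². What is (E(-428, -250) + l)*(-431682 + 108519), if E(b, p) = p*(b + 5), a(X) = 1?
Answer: -52788676050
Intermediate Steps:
E(b, p) = p*(5 + b)
l = 57600 (l = (1 - 241)² = (-240)² = 57600)
(E(-428, -250) + l)*(-431682 + 108519) = (-250*(5 - 428) + 57600)*(-431682 + 108519) = (-250*(-423) + 57600)*(-323163) = (105750 + 57600)*(-323163) = 163350*(-323163) = -52788676050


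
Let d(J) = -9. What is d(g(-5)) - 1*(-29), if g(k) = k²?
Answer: 20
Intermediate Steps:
d(g(-5)) - 1*(-29) = -9 - 1*(-29) = -9 + 29 = 20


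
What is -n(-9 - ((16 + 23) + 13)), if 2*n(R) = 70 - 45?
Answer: -25/2 ≈ -12.500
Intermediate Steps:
n(R) = 25/2 (n(R) = (70 - 45)/2 = (½)*25 = 25/2)
-n(-9 - ((16 + 23) + 13)) = -1*25/2 = -25/2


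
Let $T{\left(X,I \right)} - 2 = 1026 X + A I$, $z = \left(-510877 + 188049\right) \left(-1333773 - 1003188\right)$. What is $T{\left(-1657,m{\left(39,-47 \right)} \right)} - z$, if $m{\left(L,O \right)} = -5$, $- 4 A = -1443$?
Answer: $- \frac{3017752590367}{4} \approx -7.5444 \cdot 10^{11}$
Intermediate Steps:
$A = \frac{1443}{4}$ ($A = \left(- \frac{1}{4}\right) \left(-1443\right) = \frac{1443}{4} \approx 360.75$)
$z = 754436445708$ ($z = \left(-322828\right) \left(-2336961\right) = 754436445708$)
$T{\left(X,I \right)} = 2 + 1026 X + \frac{1443 I}{4}$ ($T{\left(X,I \right)} = 2 + \left(1026 X + \frac{1443 I}{4}\right) = 2 + 1026 X + \frac{1443 I}{4}$)
$T{\left(-1657,m{\left(39,-47 \right)} \right)} - z = \left(2 + 1026 \left(-1657\right) + \frac{1443}{4} \left(-5\right)\right) - 754436445708 = \left(2 - 1700082 - \frac{7215}{4}\right) - 754436445708 = - \frac{6807535}{4} - 754436445708 = - \frac{3017752590367}{4}$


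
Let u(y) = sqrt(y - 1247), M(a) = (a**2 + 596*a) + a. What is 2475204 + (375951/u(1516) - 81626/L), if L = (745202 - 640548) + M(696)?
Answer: 1243272651551/502291 + 375951*sqrt(269)/269 ≈ 2.4981e+6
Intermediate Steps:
M(a) = a**2 + 597*a
u(y) = sqrt(-1247 + y)
L = 1004582 (L = (745202 - 640548) + 696*(597 + 696) = 104654 + 696*1293 = 104654 + 899928 = 1004582)
2475204 + (375951/u(1516) - 81626/L) = 2475204 + (375951/(sqrt(-1247 + 1516)) - 81626/1004582) = 2475204 + (375951/(sqrt(269)) - 81626*1/1004582) = 2475204 + (375951*(sqrt(269)/269) - 40813/502291) = 2475204 + (375951*sqrt(269)/269 - 40813/502291) = 2475204 + (-40813/502291 + 375951*sqrt(269)/269) = 1243272651551/502291 + 375951*sqrt(269)/269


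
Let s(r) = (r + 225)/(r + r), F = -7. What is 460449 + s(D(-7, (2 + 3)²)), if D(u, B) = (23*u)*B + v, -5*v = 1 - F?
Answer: 1030025469/2237 ≈ 4.6045e+5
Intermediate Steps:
v = -8/5 (v = -(1 - 1*(-7))/5 = -(1 + 7)/5 = -⅕*8 = -8/5 ≈ -1.6000)
D(u, B) = -8/5 + 23*B*u (D(u, B) = (23*u)*B - 8/5 = 23*B*u - 8/5 = -8/5 + 23*B*u)
s(r) = (225 + r)/(2*r) (s(r) = (225 + r)/((2*r)) = (225 + r)*(1/(2*r)) = (225 + r)/(2*r))
460449 + s(D(-7, (2 + 3)²)) = 460449 + (225 + (-8/5 + 23*(2 + 3)²*(-7)))/(2*(-8/5 + 23*(2 + 3)²*(-7))) = 460449 + (225 + (-8/5 + 23*5²*(-7)))/(2*(-8/5 + 23*5²*(-7))) = 460449 + (225 + (-8/5 + 23*25*(-7)))/(2*(-8/5 + 23*25*(-7))) = 460449 + (225 + (-8/5 - 4025))/(2*(-8/5 - 4025)) = 460449 + (225 - 20133/5)/(2*(-20133/5)) = 460449 + (½)*(-5/20133)*(-19008/5) = 460449 + 1056/2237 = 1030025469/2237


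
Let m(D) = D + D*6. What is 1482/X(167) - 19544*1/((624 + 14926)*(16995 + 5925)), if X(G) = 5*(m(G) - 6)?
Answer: 13202001091/51812522250 ≈ 0.25480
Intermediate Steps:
m(D) = 7*D (m(D) = D + 6*D = 7*D)
X(G) = -30 + 35*G (X(G) = 5*(7*G - 6) = 5*(-6 + 7*G) = -30 + 35*G)
1482/X(167) - 19544*1/((624 + 14926)*(16995 + 5925)) = 1482/(-30 + 35*167) - 19544*1/((624 + 14926)*(16995 + 5925)) = 1482/(-30 + 5845) - 19544/(22920*15550) = 1482/5815 - 19544/356406000 = 1482*(1/5815) - 19544*1/356406000 = 1482/5815 - 2443/44550750 = 13202001091/51812522250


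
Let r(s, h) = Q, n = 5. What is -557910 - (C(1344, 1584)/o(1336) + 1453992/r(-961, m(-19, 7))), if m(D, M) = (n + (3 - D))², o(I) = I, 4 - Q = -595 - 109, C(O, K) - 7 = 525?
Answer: -11034651751/19706 ≈ -5.5996e+5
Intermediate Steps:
C(O, K) = 532 (C(O, K) = 7 + 525 = 532)
Q = 708 (Q = 4 - (-595 - 109) = 4 - 1*(-704) = 4 + 704 = 708)
m(D, M) = (8 - D)² (m(D, M) = (5 + (3 - D))² = (8 - D)²)
r(s, h) = 708
-557910 - (C(1344, 1584)/o(1336) + 1453992/r(-961, m(-19, 7))) = -557910 - (532/1336 + 1453992/708) = -557910 - (532*(1/1336) + 1453992*(1/708)) = -557910 - (133/334 + 121166/59) = -557910 - 1*40477291/19706 = -557910 - 40477291/19706 = -11034651751/19706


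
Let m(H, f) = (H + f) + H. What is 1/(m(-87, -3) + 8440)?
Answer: 1/8263 ≈ 0.00012102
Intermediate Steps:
m(H, f) = f + 2*H
1/(m(-87, -3) + 8440) = 1/((-3 + 2*(-87)) + 8440) = 1/((-3 - 174) + 8440) = 1/(-177 + 8440) = 1/8263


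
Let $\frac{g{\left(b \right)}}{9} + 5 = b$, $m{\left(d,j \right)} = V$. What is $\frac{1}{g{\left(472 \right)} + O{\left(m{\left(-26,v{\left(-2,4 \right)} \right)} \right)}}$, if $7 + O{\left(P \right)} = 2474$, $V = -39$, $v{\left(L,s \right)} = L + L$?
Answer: $\frac{1}{6670} \approx 0.00014993$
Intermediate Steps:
$v{\left(L,s \right)} = 2 L$
$m{\left(d,j \right)} = -39$
$O{\left(P \right)} = 2467$ ($O{\left(P \right)} = -7 + 2474 = 2467$)
$g{\left(b \right)} = -45 + 9 b$
$\frac{1}{g{\left(472 \right)} + O{\left(m{\left(-26,v{\left(-2,4 \right)} \right)} \right)}} = \frac{1}{\left(-45 + 9 \cdot 472\right) + 2467} = \frac{1}{\left(-45 + 4248\right) + 2467} = \frac{1}{4203 + 2467} = \frac{1}{6670}$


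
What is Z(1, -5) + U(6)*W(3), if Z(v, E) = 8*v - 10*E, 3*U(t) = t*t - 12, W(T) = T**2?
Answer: 130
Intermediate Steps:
U(t) = -4 + t**2/3 (U(t) = (t*t - 12)/3 = (t**2 - 12)/3 = (-12 + t**2)/3 = -4 + t**2/3)
Z(v, E) = -10*E + 8*v
Z(1, -5) + U(6)*W(3) = (-10*(-5) + 8*1) + (-4 + (1/3)*6**2)*3**2 = (50 + 8) + (-4 + (1/3)*36)*9 = 58 + (-4 + 12)*9 = 58 + 8*9 = 58 + 72 = 130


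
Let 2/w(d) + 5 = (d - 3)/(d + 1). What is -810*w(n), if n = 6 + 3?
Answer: 4050/11 ≈ 368.18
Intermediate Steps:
n = 9
w(d) = 2/(-5 + (-3 + d)/(1 + d)) (w(d) = 2/(-5 + (d - 3)/(d + 1)) = 2/(-5 + (-3 + d)/(1 + d)))
-810*w(n) = -405*(-1 - 1*9)/(2 + 9) = -405*(-1 - 9)/11 = -405*(-10)/11 = -810*(-5/11) = 4050/11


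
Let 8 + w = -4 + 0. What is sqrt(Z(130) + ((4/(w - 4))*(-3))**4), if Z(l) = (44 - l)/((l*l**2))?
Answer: sqrt(1445721745)/67600 ≈ 0.56247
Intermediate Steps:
w = -12 (w = -8 + (-4 + 0) = -8 - 4 = -12)
Z(l) = (44 - l)/l**3 (Z(l) = (44 - l)/(l**3) = (44 - l)/l**3)
sqrt(Z(130) + ((4/(w - 4))*(-3))**4) = sqrt((44 - 1*130)/130**3 + ((4/(-12 - 4))*(-3))**4) = sqrt((44 - 130)/2197000 + ((4/(-16))*(-3))**4) = sqrt((1/2197000)*(-86) + ((4*(-1/16))*(-3))**4) = sqrt(-43/1098500 + (-1/4*(-3))**4) = sqrt(-43/1098500 + (3/4)**4) = sqrt(-43/1098500 + 81/256) = sqrt(22241873/70304000) = sqrt(1445721745)/67600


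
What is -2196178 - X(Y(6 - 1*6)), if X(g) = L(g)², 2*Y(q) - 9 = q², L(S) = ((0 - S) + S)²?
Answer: -2196178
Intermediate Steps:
L(S) = 0 (L(S) = (-S + S)² = 0² = 0)
Y(q) = 9/2 + q²/2
X(g) = 0 (X(g) = 0² = 0)
-2196178 - X(Y(6 - 1*6)) = -2196178 - 1*0 = -2196178 + 0 = -2196178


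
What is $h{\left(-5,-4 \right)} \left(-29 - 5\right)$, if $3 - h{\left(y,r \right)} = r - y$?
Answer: $-68$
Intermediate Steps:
$h{\left(y,r \right)} = 3 + y - r$ ($h{\left(y,r \right)} = 3 - \left(r - y\right) = 3 + y - r$)
$h{\left(-5,-4 \right)} \left(-29 - 5\right) = \left(3 - 5 - -4\right) \left(-29 - 5\right) = \left(3 - 5 + 4\right) \left(-34\right) = 2 \left(-34\right) = -68$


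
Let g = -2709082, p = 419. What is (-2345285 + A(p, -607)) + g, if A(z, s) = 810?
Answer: -5053557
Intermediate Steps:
(-2345285 + A(p, -607)) + g = (-2345285 + 810) - 2709082 = -2344475 - 2709082 = -5053557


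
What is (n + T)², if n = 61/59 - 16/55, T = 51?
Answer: 28192424836/10530025 ≈ 2677.3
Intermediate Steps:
n = 2411/3245 (n = 61*(1/59) - 16*1/55 = 61/59 - 16/55 = 2411/3245 ≈ 0.74299)
(n + T)² = (2411/3245 + 51)² = (167906/3245)² = 28192424836/10530025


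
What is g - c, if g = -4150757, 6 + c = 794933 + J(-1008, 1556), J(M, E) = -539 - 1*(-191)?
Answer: -4945336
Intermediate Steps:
J(M, E) = -348 (J(M, E) = -539 + 191 = -348)
c = 794579 (c = -6 + (794933 - 348) = -6 + 794585 = 794579)
g - c = -4150757 - 1*794579 = -4150757 - 794579 = -4945336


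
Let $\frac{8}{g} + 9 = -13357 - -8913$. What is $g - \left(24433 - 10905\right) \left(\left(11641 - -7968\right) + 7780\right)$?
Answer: $- \frac{1649918399584}{4453} \approx -3.7052 \cdot 10^{8}$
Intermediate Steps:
$g = - \frac{8}{4453}$ ($g = \frac{8}{-9 - 4444} = \frac{8}{-4453} = 8 \left(- \frac{1}{4453}\right) = - \frac{8}{4453} \approx -0.0017965$)
$g - \left(24433 - 10905\right) \left(\left(11641 - -7968\right) + 7780\right) = - \frac{8}{4453} - \left(24433 - 10905\right) \left(\left(11641 - -7968\right) + 7780\right) = - \frac{8}{4453} - 13528 \left(\left(11641 + 7968\right) + 7780\right) = - \frac{8}{4453} - 13528 \left(19609 + 7780\right) = - \frac{8}{4453} - 13528 \cdot 27389 = - \frac{8}{4453} - 370518392 = - \frac{1649918399584}{4453}$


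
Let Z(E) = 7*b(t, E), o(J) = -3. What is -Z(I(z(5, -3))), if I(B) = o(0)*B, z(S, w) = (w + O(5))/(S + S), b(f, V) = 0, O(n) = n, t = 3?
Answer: 0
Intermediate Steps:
z(S, w) = (5 + w)/(2*S) (z(S, w) = (w + 5)/(S + S) = (5 + w)/((2*S)) = (5 + w)*(1/(2*S)) = (5 + w)/(2*S))
I(B) = -3*B
Z(E) = 0 (Z(E) = 7*0 = 0)
-Z(I(z(5, -3))) = -1*0 = 0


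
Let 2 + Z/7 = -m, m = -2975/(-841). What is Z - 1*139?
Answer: -149498/841 ≈ -177.76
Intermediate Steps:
m = 2975/841 (m = -2975*(-1/841) = 2975/841 ≈ 3.5375)
Z = -32599/841 (Z = -14 + 7*(-1*2975/841) = -14 + 7*(-2975/841) = -14 - 20825/841 = -32599/841 ≈ -38.762)
Z - 1*139 = -32599/841 - 1*139 = -32599/841 - 139 = -149498/841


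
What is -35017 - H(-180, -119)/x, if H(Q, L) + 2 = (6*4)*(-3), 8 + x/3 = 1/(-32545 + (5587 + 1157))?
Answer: -21685381133/619227 ≈ -35020.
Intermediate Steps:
x = -619227/25801 (x = -24 + 3/(-32545 + (5587 + 1157)) = -24 + 3/(-32545 + 6744) = -24 + 3/(-25801) = -24 + 3*(-1/25801) = -24 - 3/25801 = -619227/25801 ≈ -24.000)
H(Q, L) = -74 (H(Q, L) = -2 + (6*4)*(-3) = -2 + 24*(-3) = -2 - 72 = -74)
-35017 - H(-180, -119)/x = -35017 - (-74)/(-619227/25801) = -35017 - (-74)*(-25801)/619227 = -35017 - 1*1909274/619227 = -35017 - 1909274/619227 = -21685381133/619227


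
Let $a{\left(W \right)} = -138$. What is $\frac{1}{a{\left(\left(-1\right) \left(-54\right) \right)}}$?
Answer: $- \frac{1}{138} \approx -0.0072464$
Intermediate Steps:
$\frac{1}{a{\left(\left(-1\right) \left(-54\right) \right)}} = \frac{1}{-138} = - \frac{1}{138}$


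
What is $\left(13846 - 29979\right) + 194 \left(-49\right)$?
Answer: $-25639$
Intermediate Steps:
$\left(13846 - 29979\right) + 194 \left(-49\right) = -16133 - 9506 = -25639$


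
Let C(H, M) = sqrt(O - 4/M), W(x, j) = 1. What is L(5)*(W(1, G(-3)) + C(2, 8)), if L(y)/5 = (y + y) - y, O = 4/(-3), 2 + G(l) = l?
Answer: 25 + 25*I*sqrt(66)/6 ≈ 25.0 + 33.85*I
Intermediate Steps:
G(l) = -2 + l
O = -4/3 (O = 4*(-1/3) = -4/3 ≈ -1.3333)
L(y) = 5*y (L(y) = 5*((y + y) - y) = 5*(2*y - y) = 5*y)
C(H, M) = sqrt(-4/3 - 4/M)
L(5)*(W(1, G(-3)) + C(2, 8)) = (5*5)*(1 + 2*sqrt(3)*sqrt((-3 - 1*8)/8)/3) = 25*(1 + 2*sqrt(3)*sqrt((-3 - 8)/8)/3) = 25*(1 + 2*sqrt(3)*sqrt((1/8)*(-11))/3) = 25*(1 + 2*sqrt(3)*sqrt(-11/8)/3) = 25*(1 + 2*sqrt(3)*(I*sqrt(22)/4)/3) = 25*(1 + I*sqrt(66)/6) = 25 + 25*I*sqrt(66)/6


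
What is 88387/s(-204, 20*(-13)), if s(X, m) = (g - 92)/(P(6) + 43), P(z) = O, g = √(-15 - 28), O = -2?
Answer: -333395764/8507 - 3623867*I*√43/8507 ≈ -39191.0 - 2793.4*I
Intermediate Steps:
g = I*√43 (g = √(-43) = I*√43 ≈ 6.5574*I)
P(z) = -2
s(X, m) = -92/41 + I*√43/41 (s(X, m) = (I*√43 - 92)/(-2 + 43) = (-92 + I*√43)/41 = (-92 + I*√43)*(1/41) = -92/41 + I*√43/41)
88387/s(-204, 20*(-13)) = 88387/(-92/41 + I*√43/41)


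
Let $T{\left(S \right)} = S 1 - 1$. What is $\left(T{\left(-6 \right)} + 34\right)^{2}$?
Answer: $729$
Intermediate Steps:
$T{\left(S \right)} = -1 + S$ ($T{\left(S \right)} = S - 1 = -1 + S$)
$\left(T{\left(-6 \right)} + 34\right)^{2} = \left(\left(-1 - 6\right) + 34\right)^{2} = \left(-7 + 34\right)^{2} = 27^{2} = 729$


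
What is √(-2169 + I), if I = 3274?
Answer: √1105 ≈ 33.242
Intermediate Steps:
√(-2169 + I) = √(-2169 + 3274) = √1105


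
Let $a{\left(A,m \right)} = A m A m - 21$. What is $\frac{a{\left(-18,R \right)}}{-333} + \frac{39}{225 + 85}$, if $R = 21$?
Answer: $- \frac{14758181}{34410} \approx -428.89$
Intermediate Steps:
$a{\left(A,m \right)} = -21 + A^{2} m^{2}$ ($a{\left(A,m \right)} = m A^{2} m - 21 = A^{2} m^{2} - 21 = -21 + A^{2} m^{2}$)
$\frac{a{\left(-18,R \right)}}{-333} + \frac{39}{225 + 85} = \frac{-21 + \left(-18\right)^{2} \cdot 21^{2}}{-333} + \frac{39}{225 + 85} = \left(-21 + 324 \cdot 441\right) \left(- \frac{1}{333}\right) + \frac{39}{310} = \left(-21 + 142884\right) \left(- \frac{1}{333}\right) + 39 \cdot \frac{1}{310} = 142863 \left(- \frac{1}{333}\right) + \frac{39}{310} = - \frac{47621}{111} + \frac{39}{310} = - \frac{14758181}{34410}$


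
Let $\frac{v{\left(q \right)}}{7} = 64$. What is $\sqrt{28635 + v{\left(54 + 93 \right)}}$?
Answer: $\sqrt{29083} \approx 170.54$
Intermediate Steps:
$v{\left(q \right)} = 448$ ($v{\left(q \right)} = 7 \cdot 64 = 448$)
$\sqrt{28635 + v{\left(54 + 93 \right)}} = \sqrt{28635 + 448} = \sqrt{29083}$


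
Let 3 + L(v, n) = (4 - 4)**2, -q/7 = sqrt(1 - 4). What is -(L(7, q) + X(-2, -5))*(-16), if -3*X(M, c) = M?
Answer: -112/3 ≈ -37.333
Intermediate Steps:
q = -7*I*sqrt(3) (q = -7*sqrt(1 - 4) = -7*I*sqrt(3) ≈ -12.124*I)
L(v, n) = -3 (L(v, n) = -3 + (4 - 4)**2 = -3 + 0**2 = -3 + 0 = -3)
X(M, c) = -M/3
-(L(7, q) + X(-2, -5))*(-16) = -(-3 - 1/3*(-2))*(-16) = -(-3 + 2/3)*(-16) = -(-7)*(-16)/3 = -1*112/3 = -112/3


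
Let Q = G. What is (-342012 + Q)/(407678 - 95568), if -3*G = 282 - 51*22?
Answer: -170866/156055 ≈ -1.0949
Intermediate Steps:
G = 280 (G = -(282 - 51*22)/3 = -(282 - 1122)/3 = -1/3*(-840) = 280)
Q = 280
(-342012 + Q)/(407678 - 95568) = (-342012 + 280)/(407678 - 95568) = -341732/312110 = -341732*1/312110 = -170866/156055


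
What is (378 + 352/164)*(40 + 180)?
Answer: 3428920/41 ≈ 83632.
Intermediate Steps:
(378 + 352/164)*(40 + 180) = (378 + 352*(1/164))*220 = (378 + 88/41)*220 = (15586/41)*220 = 3428920/41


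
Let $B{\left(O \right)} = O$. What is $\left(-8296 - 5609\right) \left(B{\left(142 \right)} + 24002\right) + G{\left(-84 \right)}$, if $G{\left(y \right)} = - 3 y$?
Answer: $-335722068$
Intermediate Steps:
$\left(-8296 - 5609\right) \left(B{\left(142 \right)} + 24002\right) + G{\left(-84 \right)} = \left(-8296 - 5609\right) \left(142 + 24002\right) - -252 = \left(-13905\right) 24144 + 252 = -335722320 + 252 = -335722068$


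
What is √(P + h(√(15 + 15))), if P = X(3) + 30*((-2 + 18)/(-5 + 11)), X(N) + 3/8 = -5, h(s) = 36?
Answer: √1770/4 ≈ 10.518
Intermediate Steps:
X(N) = -43/8 (X(N) = -3/8 - 5 = -43/8)
P = 597/8 (P = -43/8 + 30*((-2 + 18)/(-5 + 11)) = -43/8 + 30*(16/6) = -43/8 + 30*(16*(⅙)) = -43/8 + 30*(8/3) = -43/8 + 80 = 597/8 ≈ 74.625)
√(P + h(√(15 + 15))) = √(597/8 + 36) = √(885/8) = √1770/4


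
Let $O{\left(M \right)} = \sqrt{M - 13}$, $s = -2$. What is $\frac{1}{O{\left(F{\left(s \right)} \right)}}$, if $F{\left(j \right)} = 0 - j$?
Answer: $- \frac{i \sqrt{11}}{11} \approx - 0.30151 i$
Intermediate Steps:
$F{\left(j \right)} = - j$
$O{\left(M \right)} = \sqrt{-13 + M}$
$\frac{1}{O{\left(F{\left(s \right)} \right)}} = \frac{1}{\sqrt{-13 - -2}} = \frac{1}{\sqrt{-13 + 2}} = \frac{1}{\sqrt{-11}} = \frac{1}{i \sqrt{11}} = - \frac{i \sqrt{11}}{11}$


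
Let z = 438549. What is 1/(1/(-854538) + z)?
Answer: 854538/374756785361 ≈ 2.2802e-6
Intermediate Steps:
1/(1/(-854538) + z) = 1/(1/(-854538) + 438549) = 1/(-1/854538 + 438549) = 1/(374756785361/854538) = 854538/374756785361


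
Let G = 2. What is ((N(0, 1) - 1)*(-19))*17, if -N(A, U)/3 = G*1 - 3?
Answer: -646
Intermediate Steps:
N(A, U) = 3 (N(A, U) = -3*(2*1 - 3) = -3*(2 - 3) = -3*(-1) = 3)
((N(0, 1) - 1)*(-19))*17 = ((3 - 1)*(-19))*17 = (2*(-19))*17 = -38*17 = -646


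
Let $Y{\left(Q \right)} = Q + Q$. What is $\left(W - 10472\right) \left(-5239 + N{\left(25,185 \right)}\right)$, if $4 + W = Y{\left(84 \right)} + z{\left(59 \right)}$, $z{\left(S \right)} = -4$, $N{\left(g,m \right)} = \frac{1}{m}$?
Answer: $\frac{9994534768}{185} \approx 5.4025 \cdot 10^{7}$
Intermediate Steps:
$Y{\left(Q \right)} = 2 Q$
$W = 160$ ($W = -4 + \left(2 \cdot 84 - 4\right) = -4 + \left(168 - 4\right) = -4 + 164 = 160$)
$\left(W - 10472\right) \left(-5239 + N{\left(25,185 \right)}\right) = \left(160 - 10472\right) \left(-5239 + \frac{1}{185}\right) = - 10312 \left(-5239 + \frac{1}{185}\right) = \left(-10312\right) \left(- \frac{969214}{185}\right) = \frac{9994534768}{185}$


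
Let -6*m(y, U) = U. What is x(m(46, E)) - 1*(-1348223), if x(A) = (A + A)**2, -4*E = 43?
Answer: 194145961/144 ≈ 1.3482e+6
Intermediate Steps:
E = -43/4 (E = -1/4*43 = -43/4 ≈ -10.750)
m(y, U) = -U/6
x(A) = 4*A**2 (x(A) = (2*A)**2 = 4*A**2)
x(m(46, E)) - 1*(-1348223) = 4*(-1/6*(-43/4))**2 - 1*(-1348223) = 4*(43/24)**2 + 1348223 = 4*(1849/576) + 1348223 = 1849/144 + 1348223 = 194145961/144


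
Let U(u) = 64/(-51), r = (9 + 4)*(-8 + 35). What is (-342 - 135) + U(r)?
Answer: -24391/51 ≈ -478.25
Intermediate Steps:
r = 351 (r = 13*27 = 351)
U(u) = -64/51 (U(u) = 64*(-1/51) = -64/51)
(-342 - 135) + U(r) = (-342 - 135) - 64/51 = -477 - 64/51 = -24391/51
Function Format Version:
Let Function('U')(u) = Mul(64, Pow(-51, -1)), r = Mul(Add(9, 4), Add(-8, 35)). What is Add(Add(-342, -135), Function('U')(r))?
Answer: Rational(-24391, 51) ≈ -478.25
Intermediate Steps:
r = 351 (r = Mul(13, 27) = 351)
Function('U')(u) = Rational(-64, 51) (Function('U')(u) = Mul(64, Rational(-1, 51)) = Rational(-64, 51))
Add(Add(-342, -135), Function('U')(r)) = Add(Add(-342, -135), Rational(-64, 51)) = Add(-477, Rational(-64, 51)) = Rational(-24391, 51)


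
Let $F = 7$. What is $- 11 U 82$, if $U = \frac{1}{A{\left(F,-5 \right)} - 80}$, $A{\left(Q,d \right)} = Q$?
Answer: $\frac{902}{73} \approx 12.356$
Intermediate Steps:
$U = - \frac{1}{73}$ ($U = \frac{1}{7 - 80} = \frac{1}{-73} = - \frac{1}{73} \approx -0.013699$)
$- 11 U 82 = \left(-11\right) \left(- \frac{1}{73}\right) 82 = \frac{11}{73} \cdot 82 = \frac{902}{73}$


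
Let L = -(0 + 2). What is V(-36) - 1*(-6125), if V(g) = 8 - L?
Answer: 6135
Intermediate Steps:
L = -2 (L = -1*2 = -2)
V(g) = 10 (V(g) = 8 - 1*(-2) = 8 + 2 = 10)
V(-36) - 1*(-6125) = 10 - 1*(-6125) = 10 + 6125 = 6135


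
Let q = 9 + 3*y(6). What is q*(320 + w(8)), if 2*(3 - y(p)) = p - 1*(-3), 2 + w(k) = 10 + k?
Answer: 1512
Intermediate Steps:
w(k) = 8 + k (w(k) = -2 + (10 + k) = 8 + k)
y(p) = 3/2 - p/2 (y(p) = 3 - (p - 1*(-3))/2 = 3 - (p + 3)/2 = 3 - (3 + p)/2 = 3 + (-3/2 - p/2) = 3/2 - p/2)
q = 9/2 (q = 9 + 3*(3/2 - ½*6) = 9 + 3*(3/2 - 3) = 9 + 3*(-3/2) = 9 - 9/2 = 9/2 ≈ 4.5000)
q*(320 + w(8)) = 9*(320 + (8 + 8))/2 = 9*(320 + 16)/2 = (9/2)*336 = 1512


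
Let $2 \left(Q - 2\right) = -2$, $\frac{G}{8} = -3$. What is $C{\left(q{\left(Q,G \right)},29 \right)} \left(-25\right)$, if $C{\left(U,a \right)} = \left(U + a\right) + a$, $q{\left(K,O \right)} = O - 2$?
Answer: $-800$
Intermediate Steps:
$G = -24$ ($G = 8 \left(-3\right) = -24$)
$Q = 1$ ($Q = 2 + \frac{1}{2} \left(-2\right) = 2 - 1 = 1$)
$q{\left(K,O \right)} = -2 + O$
$C{\left(U,a \right)} = U + 2 a$
$C{\left(q{\left(Q,G \right)},29 \right)} \left(-25\right) = \left(\left(-2 - 24\right) + 2 \cdot 29\right) \left(-25\right) = \left(-26 + 58\right) \left(-25\right) = 32 \left(-25\right) = -800$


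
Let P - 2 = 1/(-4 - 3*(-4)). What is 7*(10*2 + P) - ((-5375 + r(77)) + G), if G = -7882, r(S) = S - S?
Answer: 107295/8 ≈ 13412.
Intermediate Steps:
r(S) = 0
P = 17/8 (P = 2 + 1/(-4 - 3*(-4)) = 2 + 1/(-4 + 12) = 2 + 1/8 = 17/8 ≈ 2.1250)
7*(10*2 + P) - ((-5375 + r(77)) + G) = 7*(10*2 + 17/8) - ((-5375 + 0) - 7882) = 7*(20 + 17/8) - (-5375 - 7882) = 7*(177/8) - 1*(-13257) = 1239/8 + 13257 = 107295/8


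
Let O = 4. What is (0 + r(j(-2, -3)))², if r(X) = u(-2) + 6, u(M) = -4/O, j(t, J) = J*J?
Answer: 25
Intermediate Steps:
j(t, J) = J²
u(M) = -1 (u(M) = -4/4 = -4*¼ = -1)
r(X) = 5 (r(X) = -1 + 6 = 5)
(0 + r(j(-2, -3)))² = (0 + 5)² = 5² = 25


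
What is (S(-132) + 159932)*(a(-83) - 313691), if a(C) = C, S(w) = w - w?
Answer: -50182503368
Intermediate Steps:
S(w) = 0
(S(-132) + 159932)*(a(-83) - 313691) = (0 + 159932)*(-83 - 313691) = 159932*(-313774) = -50182503368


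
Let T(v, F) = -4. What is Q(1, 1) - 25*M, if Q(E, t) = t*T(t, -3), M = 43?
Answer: -1079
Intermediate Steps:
Q(E, t) = -4*t (Q(E, t) = t*(-4) = -4*t)
Q(1, 1) - 25*M = -4*1 - 25*43 = -4 - 1075 = -1079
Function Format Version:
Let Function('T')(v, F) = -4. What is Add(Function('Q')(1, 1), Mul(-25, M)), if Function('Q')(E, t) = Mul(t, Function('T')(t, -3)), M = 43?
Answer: -1079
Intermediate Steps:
Function('Q')(E, t) = Mul(-4, t) (Function('Q')(E, t) = Mul(t, -4) = Mul(-4, t))
Add(Function('Q')(1, 1), Mul(-25, M)) = Add(Mul(-4, 1), Mul(-25, 43)) = Add(-4, -1075) = -1079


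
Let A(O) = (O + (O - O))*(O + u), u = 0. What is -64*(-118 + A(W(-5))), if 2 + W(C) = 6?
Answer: 6528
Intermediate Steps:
W(C) = 4 (W(C) = -2 + 6 = 4)
A(O) = O² (A(O) = (O + (O - O))*(O + 0) = (O + 0)*O = O*O = O²)
-64*(-118 + A(W(-5))) = -64*(-118 + 4²) = -64*(-118 + 16) = -64*(-102) = 6528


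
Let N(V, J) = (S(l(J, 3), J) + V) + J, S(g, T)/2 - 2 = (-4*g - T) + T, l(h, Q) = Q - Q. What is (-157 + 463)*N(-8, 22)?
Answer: 5508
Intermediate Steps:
l(h, Q) = 0
S(g, T) = 4 - 8*g (S(g, T) = 4 + 2*((-4*g - T) + T) = 4 + 2*((-T - 4*g) + T) = 4 + 2*(-4*g) = 4 - 8*g)
N(V, J) = 4 + J + V (N(V, J) = ((4 - 8*0) + V) + J = ((4 + 0) + V) + J = (4 + V) + J = 4 + J + V)
(-157 + 463)*N(-8, 22) = (-157 + 463)*(4 + 22 - 8) = 306*18 = 5508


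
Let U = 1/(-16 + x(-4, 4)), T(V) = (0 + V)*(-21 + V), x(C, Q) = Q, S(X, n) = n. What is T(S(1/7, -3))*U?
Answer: -6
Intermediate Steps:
T(V) = V*(-21 + V)
U = -1/12 (U = 1/(-16 + 4) = 1/(-12) = -1/12 ≈ -0.083333)
T(S(1/7, -3))*U = -3*(-21 - 3)*(-1/12) = -3*(-24)*(-1/12) = 72*(-1/12) = -6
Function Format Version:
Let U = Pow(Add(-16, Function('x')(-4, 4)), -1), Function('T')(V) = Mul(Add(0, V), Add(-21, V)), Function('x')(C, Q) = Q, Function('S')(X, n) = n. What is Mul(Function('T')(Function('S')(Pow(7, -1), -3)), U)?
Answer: -6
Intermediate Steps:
Function('T')(V) = Mul(V, Add(-21, V))
U = Rational(-1, 12) (U = Pow(Add(-16, 4), -1) = Pow(-12, -1) = Rational(-1, 12) ≈ -0.083333)
Mul(Function('T')(Function('S')(Pow(7, -1), -3)), U) = Mul(Mul(-3, Add(-21, -3)), Rational(-1, 12)) = Mul(Mul(-3, -24), Rational(-1, 12)) = Mul(72, Rational(-1, 12)) = -6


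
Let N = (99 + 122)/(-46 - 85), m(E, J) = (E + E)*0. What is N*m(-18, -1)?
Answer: 0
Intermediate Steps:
m(E, J) = 0 (m(E, J) = (2*E)*0 = 0)
N = -221/131 (N = 221/(-131) = 221*(-1/131) = -221/131 ≈ -1.6870)
N*m(-18, -1) = -221/131*0 = 0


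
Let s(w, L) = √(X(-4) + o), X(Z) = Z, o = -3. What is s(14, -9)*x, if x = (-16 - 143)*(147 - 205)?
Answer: 9222*I*√7 ≈ 24399.0*I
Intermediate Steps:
s(w, L) = I*√7 (s(w, L) = √(-4 - 3) = √(-7) = I*√7)
x = 9222 (x = -159*(-58) = 9222)
s(14, -9)*x = (I*√7)*9222 = 9222*I*√7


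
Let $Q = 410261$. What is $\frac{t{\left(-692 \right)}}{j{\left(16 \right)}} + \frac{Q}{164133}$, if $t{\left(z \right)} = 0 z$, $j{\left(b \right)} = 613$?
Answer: $\frac{410261}{164133} \approx 2.4996$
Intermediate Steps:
$t{\left(z \right)} = 0$
$\frac{t{\left(-692 \right)}}{j{\left(16 \right)}} + \frac{Q}{164133} = \frac{0}{613} + \frac{410261}{164133} = 0 \cdot \frac{1}{613} + 410261 \cdot \frac{1}{164133} = 0 + \frac{410261}{164133} = \frac{410261}{164133}$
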